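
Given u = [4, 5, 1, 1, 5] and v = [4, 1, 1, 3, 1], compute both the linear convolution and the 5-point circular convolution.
Linear: y_lin[0] = 4×4 = 16; y_lin[1] = 4×1 + 5×4 = 24; y_lin[2] = 4×1 + 5×1 + 1×4 = 13; y_lin[3] = 4×3 + 5×1 + 1×1 + 1×4 = 22; y_lin[4] = 4×1 + 5×3 + 1×1 + 1×1 + 5×4 = 41; y_lin[5] = 5×1 + 1×3 + 1×1 + 5×1 = 14; y_lin[6] = 1×1 + 1×3 + 5×1 = 9; y_lin[7] = 1×1 + 5×3 = 16; y_lin[8] = 5×1 = 5 → [16, 24, 13, 22, 41, 14, 9, 16, 5]. Circular (length 5): y[0] = 4×4 + 5×1 + 1×3 + 1×1 + 5×1 = 30; y[1] = 4×1 + 5×4 + 1×1 + 1×3 + 5×1 = 33; y[2] = 4×1 + 5×1 + 1×4 + 1×1 + 5×3 = 29; y[3] = 4×3 + 5×1 + 1×1 + 1×4 + 5×1 = 27; y[4] = 4×1 + 5×3 + 1×1 + 1×1 + 5×4 = 41 → [30, 33, 29, 27, 41]

Linear: [16, 24, 13, 22, 41, 14, 9, 16, 5], Circular: [30, 33, 29, 27, 41]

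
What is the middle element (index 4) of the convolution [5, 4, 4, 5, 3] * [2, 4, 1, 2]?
Use y[k] = Σ_i a[i]·b[k-i] at k=4. y[4] = 4×2 + 4×1 + 5×4 + 3×2 = 38

38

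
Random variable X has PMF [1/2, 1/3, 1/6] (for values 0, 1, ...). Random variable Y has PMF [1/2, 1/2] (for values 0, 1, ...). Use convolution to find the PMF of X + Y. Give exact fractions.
P(X+Y=k) = Σ_i P(X=i)·P(Y=k-i) — a convolution of [1/2, 1/3, 1/6] and [1/2, 1/2]. P(X+Y=0) = (1/2)×(1/2) = 1/4; P(X+Y=1) = (1/2)×(1/2) + (1/3)×(1/2) = 1/4 + 1/6 = 5/12; P(X+Y=2) = (1/3)×(1/2) + (1/6)×(1/2) = 1/6 + 1/12 = 1/4; P(X+Y=3) = (1/6)×(1/2) = 1/12. PMF: [1/4, 5/12, 1/4, 1/12] (sums to 1 ✓)

[1/4, 5/12, 1/4, 1/12]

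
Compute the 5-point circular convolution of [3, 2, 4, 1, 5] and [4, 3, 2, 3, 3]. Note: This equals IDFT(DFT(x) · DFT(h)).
Either evaluate y[k] = Σ_j x[j]·h[(k-j) mod 5] directly, or use IDFT(DFT(x) · DFT(h)). y[0] = 3×4 + 2×3 + 4×3 + 1×2 + 5×3 = 47; y[1] = 3×3 + 2×4 + 4×3 + 1×3 + 5×2 = 42; y[2] = 3×2 + 2×3 + 4×4 + 1×3 + 5×3 = 46; y[3] = 3×3 + 2×2 + 4×3 + 1×4 + 5×3 = 44; y[4] = 3×3 + 2×3 + 4×2 + 1×3 + 5×4 = 46. Result: [47, 42, 46, 44, 46]

[47, 42, 46, 44, 46]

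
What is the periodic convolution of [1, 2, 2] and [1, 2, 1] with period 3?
Use y[k] = Σ_j s[j]·t[(k-j) mod 3]. y[0] = 1×1 + 2×1 + 2×2 = 7; y[1] = 1×2 + 2×1 + 2×1 = 6; y[2] = 1×1 + 2×2 + 2×1 = 7. Result: [7, 6, 7]

[7, 6, 7]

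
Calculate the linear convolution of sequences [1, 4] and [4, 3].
y[0] = 1×4 = 4; y[1] = 1×3 + 4×4 = 19; y[2] = 4×3 = 12

[4, 19, 12]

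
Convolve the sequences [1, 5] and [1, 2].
y[0] = 1×1 = 1; y[1] = 1×2 + 5×1 = 7; y[2] = 5×2 = 10

[1, 7, 10]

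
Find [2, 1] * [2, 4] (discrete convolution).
y[0] = 2×2 = 4; y[1] = 2×4 + 1×2 = 10; y[2] = 1×4 = 4

[4, 10, 4]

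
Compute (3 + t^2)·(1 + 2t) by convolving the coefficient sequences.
Ascending coefficients: a = [3, 0, 1], b = [1, 2]. c[0] = 3×1 = 3; c[1] = 3×2 + 0×1 = 6; c[2] = 0×2 + 1×1 = 1; c[3] = 1×2 = 2. Result coefficients: [3, 6, 1, 2] → 3 + 6t + t^2 + 2t^3

3 + 6t + t^2 + 2t^3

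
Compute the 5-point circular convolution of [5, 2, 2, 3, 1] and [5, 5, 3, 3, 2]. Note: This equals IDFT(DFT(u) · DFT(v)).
Either evaluate y[k] = Σ_j u[j]·v[(k-j) mod 5] directly, or use IDFT(DFT(u) · DFT(v)). y[0] = 5×5 + 2×2 + 2×3 + 3×3 + 1×5 = 49; y[1] = 5×5 + 2×5 + 2×2 + 3×3 + 1×3 = 51; y[2] = 5×3 + 2×5 + 2×5 + 3×2 + 1×3 = 44; y[3] = 5×3 + 2×3 + 2×5 + 3×5 + 1×2 = 48; y[4] = 5×2 + 2×3 + 2×3 + 3×5 + 1×5 = 42. Result: [49, 51, 44, 48, 42]

[49, 51, 44, 48, 42]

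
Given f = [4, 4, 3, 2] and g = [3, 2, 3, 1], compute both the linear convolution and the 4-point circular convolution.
Linear: y_lin[0] = 4×3 = 12; y_lin[1] = 4×2 + 4×3 = 20; y_lin[2] = 4×3 + 4×2 + 3×3 = 29; y_lin[3] = 4×1 + 4×3 + 3×2 + 2×3 = 28; y_lin[4] = 4×1 + 3×3 + 2×2 = 17; y_lin[5] = 3×1 + 2×3 = 9; y_lin[6] = 2×1 = 2 → [12, 20, 29, 28, 17, 9, 2]. Circular (length 4): y[0] = 4×3 + 4×1 + 3×3 + 2×2 = 29; y[1] = 4×2 + 4×3 + 3×1 + 2×3 = 29; y[2] = 4×3 + 4×2 + 3×3 + 2×1 = 31; y[3] = 4×1 + 4×3 + 3×2 + 2×3 = 28 → [29, 29, 31, 28]

Linear: [12, 20, 29, 28, 17, 9, 2], Circular: [29, 29, 31, 28]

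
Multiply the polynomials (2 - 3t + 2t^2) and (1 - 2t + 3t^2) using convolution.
Ascending coefficients: a = [2, -3, 2], b = [1, -2, 3]. c[0] = 2×1 = 2; c[1] = 2×-2 + -3×1 = -7; c[2] = 2×3 + -3×-2 + 2×1 = 14; c[3] = -3×3 + 2×-2 = -13; c[4] = 2×3 = 6. Result coefficients: [2, -7, 14, -13, 6] → 2 - 7t + 14t^2 - 13t^3 + 6t^4

2 - 7t + 14t^2 - 13t^3 + 6t^4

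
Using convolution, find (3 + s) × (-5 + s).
Ascending coefficients: a = [3, 1], b = [-5, 1]. c[0] = 3×-5 = -15; c[1] = 3×1 + 1×-5 = -2; c[2] = 1×1 = 1. Result coefficients: [-15, -2, 1] → -15 - 2s + s^2

-15 - 2s + s^2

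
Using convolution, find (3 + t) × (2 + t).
Ascending coefficients: a = [3, 1], b = [2, 1]. c[0] = 3×2 = 6; c[1] = 3×1 + 1×2 = 5; c[2] = 1×1 = 1. Result coefficients: [6, 5, 1] → 6 + 5t + t^2

6 + 5t + t^2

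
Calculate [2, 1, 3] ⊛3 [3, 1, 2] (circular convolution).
Use y[k] = Σ_j f[j]·g[(k-j) mod 3]. y[0] = 2×3 + 1×2 + 3×1 = 11; y[1] = 2×1 + 1×3 + 3×2 = 11; y[2] = 2×2 + 1×1 + 3×3 = 14. Result: [11, 11, 14]

[11, 11, 14]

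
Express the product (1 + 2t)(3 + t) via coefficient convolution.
Ascending coefficients: a = [1, 2], b = [3, 1]. c[0] = 1×3 = 3; c[1] = 1×1 + 2×3 = 7; c[2] = 2×1 = 2. Result coefficients: [3, 7, 2] → 3 + 7t + 2t^2

3 + 7t + 2t^2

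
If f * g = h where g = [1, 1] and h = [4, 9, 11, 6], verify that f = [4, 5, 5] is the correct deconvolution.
Forward-compute [4, 5, 5] * [1, 1]: h[0] = 4×1 = 4; h[1] = 4×1 + 5×1 = 9; h[2] = 5×1 + 5×1 = 10; h[3] = 5×1 = 5 → [4, 9, 10, 5]. Does not match given h = [4, 9, 11, 6].

Not verified. [4, 5, 5] * [1, 1] = [4, 9, 10, 5], which differs from [4, 9, 11, 6] at index 2.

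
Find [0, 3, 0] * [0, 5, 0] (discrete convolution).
y[0] = 0×0 = 0; y[1] = 0×5 + 3×0 = 0; y[2] = 0×0 + 3×5 + 0×0 = 15; y[3] = 3×0 + 0×5 = 0; y[4] = 0×0 = 0

[0, 0, 15, 0, 0]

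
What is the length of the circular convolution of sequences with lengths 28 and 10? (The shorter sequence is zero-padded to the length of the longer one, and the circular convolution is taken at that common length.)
Circular convolution (zero-padding the shorter input) has length max(m, n) = max(28, 10) = 28

28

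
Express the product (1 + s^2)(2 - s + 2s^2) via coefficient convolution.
Ascending coefficients: a = [1, 0, 1], b = [2, -1, 2]. c[0] = 1×2 = 2; c[1] = 1×-1 + 0×2 = -1; c[2] = 1×2 + 0×-1 + 1×2 = 4; c[3] = 0×2 + 1×-1 = -1; c[4] = 1×2 = 2. Result coefficients: [2, -1, 4, -1, 2] → 2 - s + 4s^2 - s^3 + 2s^4

2 - s + 4s^2 - s^3 + 2s^4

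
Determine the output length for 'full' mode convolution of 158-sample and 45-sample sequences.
Linear/full convolution length: m + n - 1 = 158 + 45 - 1 = 202

202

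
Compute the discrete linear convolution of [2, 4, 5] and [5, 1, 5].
y[0] = 2×5 = 10; y[1] = 2×1 + 4×5 = 22; y[2] = 2×5 + 4×1 + 5×5 = 39; y[3] = 4×5 + 5×1 = 25; y[4] = 5×5 = 25

[10, 22, 39, 25, 25]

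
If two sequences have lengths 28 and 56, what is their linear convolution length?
Linear/full convolution length: m + n - 1 = 28 + 56 - 1 = 83

83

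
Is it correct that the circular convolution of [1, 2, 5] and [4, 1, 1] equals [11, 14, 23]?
Recompute circular convolution of [1, 2, 5] and [4, 1, 1]: y[0] = 1×4 + 2×1 + 5×1 = 11; y[1] = 1×1 + 2×4 + 5×1 = 14; y[2] = 1×1 + 2×1 + 5×4 = 23 → [11, 14, 23]. Given [11, 14, 23] matches, so answer: Yes

Yes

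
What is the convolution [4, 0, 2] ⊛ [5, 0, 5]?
y[0] = 4×5 = 20; y[1] = 4×0 + 0×5 = 0; y[2] = 4×5 + 0×0 + 2×5 = 30; y[3] = 0×5 + 2×0 = 0; y[4] = 2×5 = 10

[20, 0, 30, 0, 10]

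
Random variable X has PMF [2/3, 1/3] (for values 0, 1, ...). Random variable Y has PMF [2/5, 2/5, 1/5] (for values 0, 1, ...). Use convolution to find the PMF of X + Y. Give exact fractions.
P(X+Y=k) = Σ_i P(X=i)·P(Y=k-i) — a convolution of [2/3, 1/3] and [2/5, 2/5, 1/5]. P(X+Y=0) = (2/3)×(2/5) = 4/15; P(X+Y=1) = (2/3)×(2/5) + (1/3)×(2/5) = 4/15 + 2/15 = 2/5; P(X+Y=2) = (2/3)×(1/5) + (1/3)×(2/5) = 2/15 + 2/15 = 4/15; P(X+Y=3) = (1/3)×(1/5) = 1/15. PMF: [4/15, 2/5, 4/15, 1/15] (sums to 1 ✓)

[4/15, 2/5, 4/15, 1/15]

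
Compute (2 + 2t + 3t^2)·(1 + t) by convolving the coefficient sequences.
Ascending coefficients: a = [2, 2, 3], b = [1, 1]. c[0] = 2×1 = 2; c[1] = 2×1 + 2×1 = 4; c[2] = 2×1 + 3×1 = 5; c[3] = 3×1 = 3. Result coefficients: [2, 4, 5, 3] → 2 + 4t + 5t^2 + 3t^3

2 + 4t + 5t^2 + 3t^3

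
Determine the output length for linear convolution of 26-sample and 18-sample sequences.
Linear/full convolution length: m + n - 1 = 26 + 18 - 1 = 43

43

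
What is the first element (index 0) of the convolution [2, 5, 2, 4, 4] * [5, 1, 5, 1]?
Use y[k] = Σ_i a[i]·b[k-i] at k=0. y[0] = 2×5 = 10

10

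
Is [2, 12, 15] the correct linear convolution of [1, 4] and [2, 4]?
Recompute linear convolution of [1, 4] and [2, 4]: y[0] = 1×2 = 2; y[1] = 1×4 + 4×2 = 12; y[2] = 4×4 = 16 → [2, 12, 16]. Compare to given [2, 12, 15]: they differ at index 2: given 15, correct 16, so answer: No

No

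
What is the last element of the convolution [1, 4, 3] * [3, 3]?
Use y[k] = Σ_i a[i]·b[k-i] at k=3. y[3] = 3×3 = 9

9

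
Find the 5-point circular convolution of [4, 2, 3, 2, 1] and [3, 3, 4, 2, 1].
Use y[k] = Σ_j u[j]·v[(k-j) mod 5]. y[0] = 4×3 + 2×1 + 3×2 + 2×4 + 1×3 = 31; y[1] = 4×3 + 2×3 + 3×1 + 2×2 + 1×4 = 29; y[2] = 4×4 + 2×3 + 3×3 + 2×1 + 1×2 = 35; y[3] = 4×2 + 2×4 + 3×3 + 2×3 + 1×1 = 32; y[4] = 4×1 + 2×2 + 3×4 + 2×3 + 1×3 = 29. Result: [31, 29, 35, 32, 29]

[31, 29, 35, 32, 29]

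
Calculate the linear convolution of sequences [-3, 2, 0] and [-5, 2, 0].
y[0] = -3×-5 = 15; y[1] = -3×2 + 2×-5 = -16; y[2] = -3×0 + 2×2 + 0×-5 = 4; y[3] = 2×0 + 0×2 = 0; y[4] = 0×0 = 0

[15, -16, 4, 0, 0]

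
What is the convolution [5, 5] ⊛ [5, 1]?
y[0] = 5×5 = 25; y[1] = 5×1 + 5×5 = 30; y[2] = 5×1 = 5

[25, 30, 5]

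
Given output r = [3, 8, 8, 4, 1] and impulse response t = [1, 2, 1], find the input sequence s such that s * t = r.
Deconvolve r=[3, 8, 8, 4, 1] by t=[1, 2, 1]. Since t[0]=1, solve forward: s[0] = r[0] / 1 = 3; s[1] = (r[1] - 3×2) / 1 = 2; s[2] = (r[2] - 2×2 - 3×1) / 1 = 1. So s = [3, 2, 1]. Check by forward convolution: r[0] = 3×1 = 3; r[1] = 3×2 + 2×1 = 8; r[2] = 3×1 + 2×2 + 1×1 = 8; r[3] = 2×1 + 1×2 = 4; r[4] = 1×1 = 1

[3, 2, 1]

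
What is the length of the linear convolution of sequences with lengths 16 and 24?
Linear/full convolution length: m + n - 1 = 16 + 24 - 1 = 39

39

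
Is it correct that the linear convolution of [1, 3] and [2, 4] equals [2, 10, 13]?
Recompute linear convolution of [1, 3] and [2, 4]: y[0] = 1×2 = 2; y[1] = 1×4 + 3×2 = 10; y[2] = 3×4 = 12 → [2, 10, 12]. Compare to given [2, 10, 13]: they differ at index 2: given 13, correct 12, so answer: No

No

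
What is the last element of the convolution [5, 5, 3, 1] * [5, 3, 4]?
Use y[k] = Σ_i a[i]·b[k-i] at k=5. y[5] = 1×4 = 4

4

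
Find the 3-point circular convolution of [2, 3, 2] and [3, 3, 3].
Use y[k] = Σ_j a[j]·b[(k-j) mod 3]. y[0] = 2×3 + 3×3 + 2×3 = 21; y[1] = 2×3 + 3×3 + 2×3 = 21; y[2] = 2×3 + 3×3 + 2×3 = 21. Result: [21, 21, 21]

[21, 21, 21]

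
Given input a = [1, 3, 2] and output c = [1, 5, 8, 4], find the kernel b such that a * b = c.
Output length 4 = len(a) + len(b) - 1 ⇒ len(b) = 2. Solve b forward using b[k] = (c[k] - Σ_{i≥1} a[i]·b[k-i]) / a[0]: b[0] = c[0] / a[0] = 1 / 1 = 1; b[1] = (c[1] - 3×1) / a[0] = (5 - 3×1) / 1 = 2. So b = [1, 2]. Forward-check [1, 3, 2] * [1, 2]: c[0] = 1×1 = 1; c[1] = 1×2 + 3×1 = 5; c[2] = 3×2 + 2×1 = 8; c[3] = 2×2 = 4 → [1, 5, 8, 4] ✓

[1, 2]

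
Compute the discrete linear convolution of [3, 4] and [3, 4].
y[0] = 3×3 = 9; y[1] = 3×4 + 4×3 = 24; y[2] = 4×4 = 16

[9, 24, 16]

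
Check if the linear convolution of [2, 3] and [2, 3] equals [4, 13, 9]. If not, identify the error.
Recompute linear convolution of [2, 3] and [2, 3]: y[0] = 2×2 = 4; y[1] = 2×3 + 3×2 = 12; y[2] = 3×3 = 9 → [4, 12, 9]. Compare to given [4, 13, 9]: they differ at index 1: given 13, correct 12, so answer: No

No. Error at index 1: given 13, correct 12.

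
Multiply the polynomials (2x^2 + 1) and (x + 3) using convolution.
Ascending coefficients: a = [1, 0, 2], b = [3, 1]. c[0] = 1×3 = 3; c[1] = 1×1 + 0×3 = 1; c[2] = 0×1 + 2×3 = 6; c[3] = 2×1 = 2. Result coefficients: [3, 1, 6, 2] → 2x^3 + 6x^2 + x + 3

2x^3 + 6x^2 + x + 3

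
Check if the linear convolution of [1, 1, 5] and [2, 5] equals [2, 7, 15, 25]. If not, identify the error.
Recompute linear convolution of [1, 1, 5] and [2, 5]: y[0] = 1×2 = 2; y[1] = 1×5 + 1×2 = 7; y[2] = 1×5 + 5×2 = 15; y[3] = 5×5 = 25 → [2, 7, 15, 25]. Given [2, 7, 15, 25] matches, so answer: Yes

Yes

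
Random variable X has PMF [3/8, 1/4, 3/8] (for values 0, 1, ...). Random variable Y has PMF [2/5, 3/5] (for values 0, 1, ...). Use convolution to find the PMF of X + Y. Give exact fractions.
P(X+Y=k) = Σ_i P(X=i)·P(Y=k-i) — a convolution of [3/8, 1/4, 3/8] and [2/5, 3/5]. P(X+Y=0) = (3/8)×(2/5) = 3/20; P(X+Y=1) = (3/8)×(3/5) + (1/4)×(2/5) = 9/40 + 1/10 = 13/40; P(X+Y=2) = (1/4)×(3/5) + (3/8)×(2/5) = 3/20 + 3/20 = 3/10; P(X+Y=3) = (3/8)×(3/5) = 9/40. PMF: [3/20, 13/40, 3/10, 9/40] (sums to 1 ✓)

[3/20, 13/40, 3/10, 9/40]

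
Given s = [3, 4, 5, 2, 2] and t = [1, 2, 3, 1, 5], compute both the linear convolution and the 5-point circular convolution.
Linear: y_lin[0] = 3×1 = 3; y_lin[1] = 3×2 + 4×1 = 10; y_lin[2] = 3×3 + 4×2 + 5×1 = 22; y_lin[3] = 3×1 + 4×3 + 5×2 + 2×1 = 27; y_lin[4] = 3×5 + 4×1 + 5×3 + 2×2 + 2×1 = 40; y_lin[5] = 4×5 + 5×1 + 2×3 + 2×2 = 35; y_lin[6] = 5×5 + 2×1 + 2×3 = 33; y_lin[7] = 2×5 + 2×1 = 12; y_lin[8] = 2×5 = 10 → [3, 10, 22, 27, 40, 35, 33, 12, 10]. Circular (length 5): y[0] = 3×1 + 4×5 + 5×1 + 2×3 + 2×2 = 38; y[1] = 3×2 + 4×1 + 5×5 + 2×1 + 2×3 = 43; y[2] = 3×3 + 4×2 + 5×1 + 2×5 + 2×1 = 34; y[3] = 3×1 + 4×3 + 5×2 + 2×1 + 2×5 = 37; y[4] = 3×5 + 4×1 + 5×3 + 2×2 + 2×1 = 40 → [38, 43, 34, 37, 40]

Linear: [3, 10, 22, 27, 40, 35, 33, 12, 10], Circular: [38, 43, 34, 37, 40]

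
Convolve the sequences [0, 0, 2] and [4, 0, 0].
y[0] = 0×4 = 0; y[1] = 0×0 + 0×4 = 0; y[2] = 0×0 + 0×0 + 2×4 = 8; y[3] = 0×0 + 2×0 = 0; y[4] = 2×0 = 0

[0, 0, 8, 0, 0]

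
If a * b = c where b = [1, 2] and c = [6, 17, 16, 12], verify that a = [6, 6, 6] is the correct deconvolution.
Forward-compute [6, 6, 6] * [1, 2]: c[0] = 6×1 = 6; c[1] = 6×2 + 6×1 = 18; c[2] = 6×2 + 6×1 = 18; c[3] = 6×2 = 12 → [6, 18, 18, 12]. Does not match given c = [6, 17, 16, 12].

Not verified. [6, 6, 6] * [1, 2] = [6, 18, 18, 12], which differs from [6, 17, 16, 12] at index 1.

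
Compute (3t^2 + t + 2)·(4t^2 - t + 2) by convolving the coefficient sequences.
Ascending coefficients: a = [2, 1, 3], b = [2, -1, 4]. c[0] = 2×2 = 4; c[1] = 2×-1 + 1×2 = 0; c[2] = 2×4 + 1×-1 + 3×2 = 13; c[3] = 1×4 + 3×-1 = 1; c[4] = 3×4 = 12. Result coefficients: [4, 0, 13, 1, 12] → 12t^4 + t^3 + 13t^2 + 4

12t^4 + t^3 + 13t^2 + 4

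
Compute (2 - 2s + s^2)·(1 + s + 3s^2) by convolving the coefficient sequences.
Ascending coefficients: a = [2, -2, 1], b = [1, 1, 3]. c[0] = 2×1 = 2; c[1] = 2×1 + -2×1 = 0; c[2] = 2×3 + -2×1 + 1×1 = 5; c[3] = -2×3 + 1×1 = -5; c[4] = 1×3 = 3. Result coefficients: [2, 0, 5, -5, 3] → 2 + 5s^2 - 5s^3 + 3s^4

2 + 5s^2 - 5s^3 + 3s^4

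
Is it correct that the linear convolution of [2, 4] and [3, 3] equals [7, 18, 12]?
Recompute linear convolution of [2, 4] and [3, 3]: y[0] = 2×3 = 6; y[1] = 2×3 + 4×3 = 18; y[2] = 4×3 = 12 → [6, 18, 12]. Compare to given [7, 18, 12]: they differ at index 0: given 7, correct 6, so answer: No

No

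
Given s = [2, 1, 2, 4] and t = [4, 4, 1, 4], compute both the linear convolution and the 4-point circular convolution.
Linear: y_lin[0] = 2×4 = 8; y_lin[1] = 2×4 + 1×4 = 12; y_lin[2] = 2×1 + 1×4 + 2×4 = 14; y_lin[3] = 2×4 + 1×1 + 2×4 + 4×4 = 33; y_lin[4] = 1×4 + 2×1 + 4×4 = 22; y_lin[5] = 2×4 + 4×1 = 12; y_lin[6] = 4×4 = 16 → [8, 12, 14, 33, 22, 12, 16]. Circular (length 4): y[0] = 2×4 + 1×4 + 2×1 + 4×4 = 30; y[1] = 2×4 + 1×4 + 2×4 + 4×1 = 24; y[2] = 2×1 + 1×4 + 2×4 + 4×4 = 30; y[3] = 2×4 + 1×1 + 2×4 + 4×4 = 33 → [30, 24, 30, 33]

Linear: [8, 12, 14, 33, 22, 12, 16], Circular: [30, 24, 30, 33]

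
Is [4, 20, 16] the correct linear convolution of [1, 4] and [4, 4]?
Recompute linear convolution of [1, 4] and [4, 4]: y[0] = 1×4 = 4; y[1] = 1×4 + 4×4 = 20; y[2] = 4×4 = 16 → [4, 20, 16]. Given [4, 20, 16] matches, so answer: Yes

Yes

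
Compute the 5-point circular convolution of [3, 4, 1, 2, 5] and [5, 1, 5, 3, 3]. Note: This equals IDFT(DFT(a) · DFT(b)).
Either evaluate y[k] = Σ_j a[j]·b[(k-j) mod 5] directly, or use IDFT(DFT(a) · DFT(b)). y[0] = 3×5 + 4×3 + 1×3 + 2×5 + 5×1 = 45; y[1] = 3×1 + 4×5 + 1×3 + 2×3 + 5×5 = 57; y[2] = 3×5 + 4×1 + 1×5 + 2×3 + 5×3 = 45; y[3] = 3×3 + 4×5 + 1×1 + 2×5 + 5×3 = 55; y[4] = 3×3 + 4×3 + 1×5 + 2×1 + 5×5 = 53. Result: [45, 57, 45, 55, 53]

[45, 57, 45, 55, 53]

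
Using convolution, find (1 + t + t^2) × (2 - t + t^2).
Ascending coefficients: a = [1, 1, 1], b = [2, -1, 1]. c[0] = 1×2 = 2; c[1] = 1×-1 + 1×2 = 1; c[2] = 1×1 + 1×-1 + 1×2 = 2; c[3] = 1×1 + 1×-1 = 0; c[4] = 1×1 = 1. Result coefficients: [2, 1, 2, 0, 1] → 2 + t + 2t^2 + t^4

2 + t + 2t^2 + t^4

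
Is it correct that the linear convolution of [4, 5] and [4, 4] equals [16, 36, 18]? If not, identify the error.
Recompute linear convolution of [4, 5] and [4, 4]: y[0] = 4×4 = 16; y[1] = 4×4 + 5×4 = 36; y[2] = 5×4 = 20 → [16, 36, 20]. Compare to given [16, 36, 18]: they differ at index 2: given 18, correct 20, so answer: No

No. Error at index 2: given 18, correct 20.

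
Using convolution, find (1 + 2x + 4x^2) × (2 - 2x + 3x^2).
Ascending coefficients: a = [1, 2, 4], b = [2, -2, 3]. c[0] = 1×2 = 2; c[1] = 1×-2 + 2×2 = 2; c[2] = 1×3 + 2×-2 + 4×2 = 7; c[3] = 2×3 + 4×-2 = -2; c[4] = 4×3 = 12. Result coefficients: [2, 2, 7, -2, 12] → 2 + 2x + 7x^2 - 2x^3 + 12x^4

2 + 2x + 7x^2 - 2x^3 + 12x^4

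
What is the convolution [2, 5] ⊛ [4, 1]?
y[0] = 2×4 = 8; y[1] = 2×1 + 5×4 = 22; y[2] = 5×1 = 5

[8, 22, 5]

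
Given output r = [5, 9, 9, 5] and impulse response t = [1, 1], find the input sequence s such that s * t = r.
Deconvolve r=[5, 9, 9, 5] by t=[1, 1]. Since t[0]=1, solve forward: s[0] = r[0] / 1 = 5; s[1] = (r[1] - 5×1) / 1 = 4; s[2] = (r[2] - 4×1) / 1 = 5. So s = [5, 4, 5]. Check by forward convolution: r[0] = 5×1 = 5; r[1] = 5×1 + 4×1 = 9; r[2] = 4×1 + 5×1 = 9; r[3] = 5×1 = 5

[5, 4, 5]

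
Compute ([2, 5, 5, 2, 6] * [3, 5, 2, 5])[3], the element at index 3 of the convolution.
Use y[k] = Σ_i a[i]·b[k-i] at k=3. y[3] = 2×5 + 5×2 + 5×5 + 2×3 = 51

51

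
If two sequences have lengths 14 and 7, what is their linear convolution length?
Linear/full convolution length: m + n - 1 = 14 + 7 - 1 = 20

20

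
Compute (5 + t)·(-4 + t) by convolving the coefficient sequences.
Ascending coefficients: a = [5, 1], b = [-4, 1]. c[0] = 5×-4 = -20; c[1] = 5×1 + 1×-4 = 1; c[2] = 1×1 = 1. Result coefficients: [-20, 1, 1] → -20 + t + t^2

-20 + t + t^2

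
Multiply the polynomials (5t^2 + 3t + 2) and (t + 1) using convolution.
Ascending coefficients: a = [2, 3, 5], b = [1, 1]. c[0] = 2×1 = 2; c[1] = 2×1 + 3×1 = 5; c[2] = 3×1 + 5×1 = 8; c[3] = 5×1 = 5. Result coefficients: [2, 5, 8, 5] → 5t^3 + 8t^2 + 5t + 2

5t^3 + 8t^2 + 5t + 2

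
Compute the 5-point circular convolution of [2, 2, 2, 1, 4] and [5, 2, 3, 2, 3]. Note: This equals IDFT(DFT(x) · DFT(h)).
Either evaluate y[k] = Σ_j x[j]·h[(k-j) mod 5] directly, or use IDFT(DFT(x) · DFT(h)). y[0] = 2×5 + 2×3 + 2×2 + 1×3 + 4×2 = 31; y[1] = 2×2 + 2×5 + 2×3 + 1×2 + 4×3 = 34; y[2] = 2×3 + 2×2 + 2×5 + 1×3 + 4×2 = 31; y[3] = 2×2 + 2×3 + 2×2 + 1×5 + 4×3 = 31; y[4] = 2×3 + 2×2 + 2×3 + 1×2 + 4×5 = 38. Result: [31, 34, 31, 31, 38]

[31, 34, 31, 31, 38]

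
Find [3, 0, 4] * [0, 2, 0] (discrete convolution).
y[0] = 3×0 = 0; y[1] = 3×2 + 0×0 = 6; y[2] = 3×0 + 0×2 + 4×0 = 0; y[3] = 0×0 + 4×2 = 8; y[4] = 4×0 = 0

[0, 6, 0, 8, 0]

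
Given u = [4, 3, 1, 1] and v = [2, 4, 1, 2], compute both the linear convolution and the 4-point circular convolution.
Linear: y_lin[0] = 4×2 = 8; y_lin[1] = 4×4 + 3×2 = 22; y_lin[2] = 4×1 + 3×4 + 1×2 = 18; y_lin[3] = 4×2 + 3×1 + 1×4 + 1×2 = 17; y_lin[4] = 3×2 + 1×1 + 1×4 = 11; y_lin[5] = 1×2 + 1×1 = 3; y_lin[6] = 1×2 = 2 → [8, 22, 18, 17, 11, 3, 2]. Circular (length 4): y[0] = 4×2 + 3×2 + 1×1 + 1×4 = 19; y[1] = 4×4 + 3×2 + 1×2 + 1×1 = 25; y[2] = 4×1 + 3×4 + 1×2 + 1×2 = 20; y[3] = 4×2 + 3×1 + 1×4 + 1×2 = 17 → [19, 25, 20, 17]

Linear: [8, 22, 18, 17, 11, 3, 2], Circular: [19, 25, 20, 17]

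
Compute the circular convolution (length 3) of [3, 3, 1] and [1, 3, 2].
Use y[k] = Σ_j a[j]·b[(k-j) mod 3]. y[0] = 3×1 + 3×2 + 1×3 = 12; y[1] = 3×3 + 3×1 + 1×2 = 14; y[2] = 3×2 + 3×3 + 1×1 = 16. Result: [12, 14, 16]

[12, 14, 16]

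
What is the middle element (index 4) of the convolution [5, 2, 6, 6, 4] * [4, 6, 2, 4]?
Use y[k] = Σ_i a[i]·b[k-i] at k=4. y[4] = 2×4 + 6×2 + 6×6 + 4×4 = 72

72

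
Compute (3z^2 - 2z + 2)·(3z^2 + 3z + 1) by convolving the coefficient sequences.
Ascending coefficients: a = [2, -2, 3], b = [1, 3, 3]. c[0] = 2×1 = 2; c[1] = 2×3 + -2×1 = 4; c[2] = 2×3 + -2×3 + 3×1 = 3; c[3] = -2×3 + 3×3 = 3; c[4] = 3×3 = 9. Result coefficients: [2, 4, 3, 3, 9] → 9z^4 + 3z^3 + 3z^2 + 4z + 2

9z^4 + 3z^3 + 3z^2 + 4z + 2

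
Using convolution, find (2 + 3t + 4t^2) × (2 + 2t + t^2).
Ascending coefficients: a = [2, 3, 4], b = [2, 2, 1]. c[0] = 2×2 = 4; c[1] = 2×2 + 3×2 = 10; c[2] = 2×1 + 3×2 + 4×2 = 16; c[3] = 3×1 + 4×2 = 11; c[4] = 4×1 = 4. Result coefficients: [4, 10, 16, 11, 4] → 4 + 10t + 16t^2 + 11t^3 + 4t^4

4 + 10t + 16t^2 + 11t^3 + 4t^4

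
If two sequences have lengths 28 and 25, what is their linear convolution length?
Linear/full convolution length: m + n - 1 = 28 + 25 - 1 = 52

52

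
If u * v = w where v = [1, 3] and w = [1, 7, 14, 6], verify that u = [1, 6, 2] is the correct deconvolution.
Forward-compute [1, 6, 2] * [1, 3]: w[0] = 1×1 = 1; w[1] = 1×3 + 6×1 = 9; w[2] = 6×3 + 2×1 = 20; w[3] = 2×3 = 6 → [1, 9, 20, 6]. Does not match given w = [1, 7, 14, 6].

Not verified. [1, 6, 2] * [1, 3] = [1, 9, 20, 6], which differs from [1, 7, 14, 6] at index 1.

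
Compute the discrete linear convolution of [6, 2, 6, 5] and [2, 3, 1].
y[0] = 6×2 = 12; y[1] = 6×3 + 2×2 = 22; y[2] = 6×1 + 2×3 + 6×2 = 24; y[3] = 2×1 + 6×3 + 5×2 = 30; y[4] = 6×1 + 5×3 = 21; y[5] = 5×1 = 5

[12, 22, 24, 30, 21, 5]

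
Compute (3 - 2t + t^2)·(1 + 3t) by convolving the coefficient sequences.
Ascending coefficients: a = [3, -2, 1], b = [1, 3]. c[0] = 3×1 = 3; c[1] = 3×3 + -2×1 = 7; c[2] = -2×3 + 1×1 = -5; c[3] = 1×3 = 3. Result coefficients: [3, 7, -5, 3] → 3 + 7t - 5t^2 + 3t^3

3 + 7t - 5t^2 + 3t^3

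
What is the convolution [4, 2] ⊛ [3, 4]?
y[0] = 4×3 = 12; y[1] = 4×4 + 2×3 = 22; y[2] = 2×4 = 8

[12, 22, 8]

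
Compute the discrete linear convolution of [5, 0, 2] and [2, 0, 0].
y[0] = 5×2 = 10; y[1] = 5×0 + 0×2 = 0; y[2] = 5×0 + 0×0 + 2×2 = 4; y[3] = 0×0 + 2×0 = 0; y[4] = 2×0 = 0

[10, 0, 4, 0, 0]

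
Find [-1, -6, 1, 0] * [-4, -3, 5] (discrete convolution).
y[0] = -1×-4 = 4; y[1] = -1×-3 + -6×-4 = 27; y[2] = -1×5 + -6×-3 + 1×-4 = 9; y[3] = -6×5 + 1×-3 + 0×-4 = -33; y[4] = 1×5 + 0×-3 = 5; y[5] = 0×5 = 0

[4, 27, 9, -33, 5, 0]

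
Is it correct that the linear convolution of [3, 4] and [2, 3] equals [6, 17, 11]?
Recompute linear convolution of [3, 4] and [2, 3]: y[0] = 3×2 = 6; y[1] = 3×3 + 4×2 = 17; y[2] = 4×3 = 12 → [6, 17, 12]. Compare to given [6, 17, 11]: they differ at index 2: given 11, correct 12, so answer: No

No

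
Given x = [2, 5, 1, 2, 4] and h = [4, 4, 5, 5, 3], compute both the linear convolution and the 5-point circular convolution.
Linear: y_lin[0] = 2×4 = 8; y_lin[1] = 2×4 + 5×4 = 28; y_lin[2] = 2×5 + 5×4 + 1×4 = 34; y_lin[3] = 2×5 + 5×5 + 1×4 + 2×4 = 47; y_lin[4] = 2×3 + 5×5 + 1×5 + 2×4 + 4×4 = 60; y_lin[5] = 5×3 + 1×5 + 2×5 + 4×4 = 46; y_lin[6] = 1×3 + 2×5 + 4×5 = 33; y_lin[7] = 2×3 + 4×5 = 26; y_lin[8] = 4×3 = 12 → [8, 28, 34, 47, 60, 46, 33, 26, 12]. Circular (length 5): y[0] = 2×4 + 5×3 + 1×5 + 2×5 + 4×4 = 54; y[1] = 2×4 + 5×4 + 1×3 + 2×5 + 4×5 = 61; y[2] = 2×5 + 5×4 + 1×4 + 2×3 + 4×5 = 60; y[3] = 2×5 + 5×5 + 1×4 + 2×4 + 4×3 = 59; y[4] = 2×3 + 5×5 + 1×5 + 2×4 + 4×4 = 60 → [54, 61, 60, 59, 60]

Linear: [8, 28, 34, 47, 60, 46, 33, 26, 12], Circular: [54, 61, 60, 59, 60]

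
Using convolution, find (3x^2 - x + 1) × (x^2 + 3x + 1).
Ascending coefficients: a = [1, -1, 3], b = [1, 3, 1]. c[0] = 1×1 = 1; c[1] = 1×3 + -1×1 = 2; c[2] = 1×1 + -1×3 + 3×1 = 1; c[3] = -1×1 + 3×3 = 8; c[4] = 3×1 = 3. Result coefficients: [1, 2, 1, 8, 3] → 3x^4 + 8x^3 + x^2 + 2x + 1

3x^4 + 8x^3 + x^2 + 2x + 1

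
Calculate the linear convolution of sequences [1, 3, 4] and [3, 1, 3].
y[0] = 1×3 = 3; y[1] = 1×1 + 3×3 = 10; y[2] = 1×3 + 3×1 + 4×3 = 18; y[3] = 3×3 + 4×1 = 13; y[4] = 4×3 = 12

[3, 10, 18, 13, 12]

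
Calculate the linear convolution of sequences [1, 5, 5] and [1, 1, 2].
y[0] = 1×1 = 1; y[1] = 1×1 + 5×1 = 6; y[2] = 1×2 + 5×1 + 5×1 = 12; y[3] = 5×2 + 5×1 = 15; y[4] = 5×2 = 10

[1, 6, 12, 15, 10]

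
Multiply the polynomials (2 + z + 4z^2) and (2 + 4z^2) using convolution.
Ascending coefficients: a = [2, 1, 4], b = [2, 0, 4]. c[0] = 2×2 = 4; c[1] = 2×0 + 1×2 = 2; c[2] = 2×4 + 1×0 + 4×2 = 16; c[3] = 1×4 + 4×0 = 4; c[4] = 4×4 = 16. Result coefficients: [4, 2, 16, 4, 16] → 4 + 2z + 16z^2 + 4z^3 + 16z^4

4 + 2z + 16z^2 + 4z^3 + 16z^4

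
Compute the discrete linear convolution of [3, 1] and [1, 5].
y[0] = 3×1 = 3; y[1] = 3×5 + 1×1 = 16; y[2] = 1×5 = 5

[3, 16, 5]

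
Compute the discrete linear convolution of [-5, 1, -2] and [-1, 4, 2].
y[0] = -5×-1 = 5; y[1] = -5×4 + 1×-1 = -21; y[2] = -5×2 + 1×4 + -2×-1 = -4; y[3] = 1×2 + -2×4 = -6; y[4] = -2×2 = -4

[5, -21, -4, -6, -4]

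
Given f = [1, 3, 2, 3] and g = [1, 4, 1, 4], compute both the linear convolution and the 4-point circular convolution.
Linear: y_lin[0] = 1×1 = 1; y_lin[1] = 1×4 + 3×1 = 7; y_lin[2] = 1×1 + 3×4 + 2×1 = 15; y_lin[3] = 1×4 + 3×1 + 2×4 + 3×1 = 18; y_lin[4] = 3×4 + 2×1 + 3×4 = 26; y_lin[5] = 2×4 + 3×1 = 11; y_lin[6] = 3×4 = 12 → [1, 7, 15, 18, 26, 11, 12]. Circular (length 4): y[0] = 1×1 + 3×4 + 2×1 + 3×4 = 27; y[1] = 1×4 + 3×1 + 2×4 + 3×1 = 18; y[2] = 1×1 + 3×4 + 2×1 + 3×4 = 27; y[3] = 1×4 + 3×1 + 2×4 + 3×1 = 18 → [27, 18, 27, 18]

Linear: [1, 7, 15, 18, 26, 11, 12], Circular: [27, 18, 27, 18]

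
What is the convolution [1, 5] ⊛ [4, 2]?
y[0] = 1×4 = 4; y[1] = 1×2 + 5×4 = 22; y[2] = 5×2 = 10

[4, 22, 10]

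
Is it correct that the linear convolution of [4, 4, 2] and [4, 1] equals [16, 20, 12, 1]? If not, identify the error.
Recompute linear convolution of [4, 4, 2] and [4, 1]: y[0] = 4×4 = 16; y[1] = 4×1 + 4×4 = 20; y[2] = 4×1 + 2×4 = 12; y[3] = 2×1 = 2 → [16, 20, 12, 2]. Compare to given [16, 20, 12, 1]: they differ at index 3: given 1, correct 2, so answer: No

No. Error at index 3: given 1, correct 2.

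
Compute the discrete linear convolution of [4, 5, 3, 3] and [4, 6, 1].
y[0] = 4×4 = 16; y[1] = 4×6 + 5×4 = 44; y[2] = 4×1 + 5×6 + 3×4 = 46; y[3] = 5×1 + 3×6 + 3×4 = 35; y[4] = 3×1 + 3×6 = 21; y[5] = 3×1 = 3

[16, 44, 46, 35, 21, 3]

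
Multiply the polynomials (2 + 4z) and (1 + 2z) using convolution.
Ascending coefficients: a = [2, 4], b = [1, 2]. c[0] = 2×1 = 2; c[1] = 2×2 + 4×1 = 8; c[2] = 4×2 = 8. Result coefficients: [2, 8, 8] → 2 + 8z + 8z^2

2 + 8z + 8z^2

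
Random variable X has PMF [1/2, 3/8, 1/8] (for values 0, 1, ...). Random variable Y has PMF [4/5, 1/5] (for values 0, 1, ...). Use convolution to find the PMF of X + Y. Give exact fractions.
P(X+Y=k) = Σ_i P(X=i)·P(Y=k-i) — a convolution of [1/2, 3/8, 1/8] and [4/5, 1/5]. P(X+Y=0) = (1/2)×(4/5) = 2/5; P(X+Y=1) = (1/2)×(1/5) + (3/8)×(4/5) = 1/10 + 3/10 = 2/5; P(X+Y=2) = (3/8)×(1/5) + (1/8)×(4/5) = 3/40 + 1/10 = 7/40; P(X+Y=3) = (1/8)×(1/5) = 1/40. PMF: [2/5, 2/5, 7/40, 1/40] (sums to 1 ✓)

[2/5, 2/5, 7/40, 1/40]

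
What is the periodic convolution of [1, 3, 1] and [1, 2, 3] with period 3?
Use y[k] = Σ_j a[j]·b[(k-j) mod 3]. y[0] = 1×1 + 3×3 + 1×2 = 12; y[1] = 1×2 + 3×1 + 1×3 = 8; y[2] = 1×3 + 3×2 + 1×1 = 10. Result: [12, 8, 10]

[12, 8, 10]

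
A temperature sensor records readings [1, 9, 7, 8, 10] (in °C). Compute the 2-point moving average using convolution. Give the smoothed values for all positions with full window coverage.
2-point moving average kernel = [1, 1]. Apply in 'valid' mode (full window coverage): avg[0] = (1 + 9) / 2 = 5.0; avg[1] = (9 + 7) / 2 = 8.0; avg[2] = (7 + 8) / 2 = 7.5; avg[3] = (8 + 10) / 2 = 9.0. Smoothed values: [5.0, 8.0, 7.5, 9.0]

[5.0, 8.0, 7.5, 9.0]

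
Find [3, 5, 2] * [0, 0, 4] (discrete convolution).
y[0] = 3×0 = 0; y[1] = 3×0 + 5×0 = 0; y[2] = 3×4 + 5×0 + 2×0 = 12; y[3] = 5×4 + 2×0 = 20; y[4] = 2×4 = 8

[0, 0, 12, 20, 8]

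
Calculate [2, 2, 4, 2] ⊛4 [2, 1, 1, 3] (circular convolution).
Use y[k] = Σ_j u[j]·v[(k-j) mod 4]. y[0] = 2×2 + 2×3 + 4×1 + 2×1 = 16; y[1] = 2×1 + 2×2 + 4×3 + 2×1 = 20; y[2] = 2×1 + 2×1 + 4×2 + 2×3 = 18; y[3] = 2×3 + 2×1 + 4×1 + 2×2 = 16. Result: [16, 20, 18, 16]

[16, 20, 18, 16]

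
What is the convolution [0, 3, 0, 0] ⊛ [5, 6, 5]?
y[0] = 0×5 = 0; y[1] = 0×6 + 3×5 = 15; y[2] = 0×5 + 3×6 + 0×5 = 18; y[3] = 3×5 + 0×6 + 0×5 = 15; y[4] = 0×5 + 0×6 = 0; y[5] = 0×5 = 0

[0, 15, 18, 15, 0, 0]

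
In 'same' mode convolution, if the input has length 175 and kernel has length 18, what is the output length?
'Same' mode returns an output with the same length as the input: 175

175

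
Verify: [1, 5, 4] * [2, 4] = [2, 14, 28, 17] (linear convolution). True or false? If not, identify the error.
Recompute linear convolution of [1, 5, 4] and [2, 4]: y[0] = 1×2 = 2; y[1] = 1×4 + 5×2 = 14; y[2] = 5×4 + 4×2 = 28; y[3] = 4×4 = 16 → [2, 14, 28, 16]. Compare to given [2, 14, 28, 17]: they differ at index 3: given 17, correct 16, so answer: No

No. Error at index 3: given 17, correct 16.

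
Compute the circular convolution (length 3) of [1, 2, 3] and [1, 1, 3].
Use y[k] = Σ_j u[j]·v[(k-j) mod 3]. y[0] = 1×1 + 2×3 + 3×1 = 10; y[1] = 1×1 + 2×1 + 3×3 = 12; y[2] = 1×3 + 2×1 + 3×1 = 8. Result: [10, 12, 8]

[10, 12, 8]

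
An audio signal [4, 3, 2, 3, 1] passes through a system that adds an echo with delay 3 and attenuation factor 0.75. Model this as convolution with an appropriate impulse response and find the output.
Direct-path + delayed-attenuated-path model → impulse response h = [1, 0, 0, 0.75] (1 at lag 0, 0.75 at lag 3). Output y[n] = x[n] + 0.75·x[n - 3] (with x[n] = 0 outside 0..4): y[0] = 4 + 0.75×0 = 4; y[1] = 3 + 0.75×0 = 3; y[2] = 2 + 0.75×0 = 2; y[3] = 3 + 0.75×4 = 6.0; y[4] = 1 + 0.75×3 = 3.25; y[5] = 0 + 0.75×2 = 1.5; y[6] = 0 + 0.75×3 = 2.25; y[7] = 0 + 0.75×1 = 0.75. So y = [4, 3, 2, 6.0, 3.25, 1.5, 2.25, 0.75]

[4, 3, 2, 6.0, 3.25, 1.5, 2.25, 0.75]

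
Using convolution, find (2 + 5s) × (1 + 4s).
Ascending coefficients: a = [2, 5], b = [1, 4]. c[0] = 2×1 = 2; c[1] = 2×4 + 5×1 = 13; c[2] = 5×4 = 20. Result coefficients: [2, 13, 20] → 2 + 13s + 20s^2

2 + 13s + 20s^2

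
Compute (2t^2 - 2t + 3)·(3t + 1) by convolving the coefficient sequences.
Ascending coefficients: a = [3, -2, 2], b = [1, 3]. c[0] = 3×1 = 3; c[1] = 3×3 + -2×1 = 7; c[2] = -2×3 + 2×1 = -4; c[3] = 2×3 = 6. Result coefficients: [3, 7, -4, 6] → 6t^3 - 4t^2 + 7t + 3

6t^3 - 4t^2 + 7t + 3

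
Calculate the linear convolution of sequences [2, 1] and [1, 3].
y[0] = 2×1 = 2; y[1] = 2×3 + 1×1 = 7; y[2] = 1×3 = 3

[2, 7, 3]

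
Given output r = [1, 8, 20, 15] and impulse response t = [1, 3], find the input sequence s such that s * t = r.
Deconvolve r=[1, 8, 20, 15] by t=[1, 3]. Since t[0]=1, solve forward: s[0] = r[0] / 1 = 1; s[1] = (r[1] - 1×3) / 1 = 5; s[2] = (r[2] - 5×3) / 1 = 5. So s = [1, 5, 5]. Check by forward convolution: r[0] = 1×1 = 1; r[1] = 1×3 + 5×1 = 8; r[2] = 5×3 + 5×1 = 20; r[3] = 5×3 = 15

[1, 5, 5]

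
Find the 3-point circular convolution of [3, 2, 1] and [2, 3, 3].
Use y[k] = Σ_j a[j]·b[(k-j) mod 3]. y[0] = 3×2 + 2×3 + 1×3 = 15; y[1] = 3×3 + 2×2 + 1×3 = 16; y[2] = 3×3 + 2×3 + 1×2 = 17. Result: [15, 16, 17]

[15, 16, 17]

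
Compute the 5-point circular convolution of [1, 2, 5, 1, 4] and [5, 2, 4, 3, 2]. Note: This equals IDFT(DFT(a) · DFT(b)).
Either evaluate y[k] = Σ_j a[j]·b[(k-j) mod 5] directly, or use IDFT(DFT(a) · DFT(b)). y[0] = 1×5 + 2×2 + 5×3 + 1×4 + 4×2 = 36; y[1] = 1×2 + 2×5 + 5×2 + 1×3 + 4×4 = 41; y[2] = 1×4 + 2×2 + 5×5 + 1×2 + 4×3 = 47; y[3] = 1×3 + 2×4 + 5×2 + 1×5 + 4×2 = 34; y[4] = 1×2 + 2×3 + 5×4 + 1×2 + 4×5 = 50. Result: [36, 41, 47, 34, 50]

[36, 41, 47, 34, 50]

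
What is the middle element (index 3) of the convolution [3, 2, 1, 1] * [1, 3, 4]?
Use y[k] = Σ_i a[i]·b[k-i] at k=3. y[3] = 2×4 + 1×3 + 1×1 = 12

12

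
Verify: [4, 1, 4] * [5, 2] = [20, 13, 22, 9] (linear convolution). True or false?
Recompute linear convolution of [4, 1, 4] and [5, 2]: y[0] = 4×5 = 20; y[1] = 4×2 + 1×5 = 13; y[2] = 1×2 + 4×5 = 22; y[3] = 4×2 = 8 → [20, 13, 22, 8]. Compare to given [20, 13, 22, 9]: they differ at index 3: given 9, correct 8, so answer: No

No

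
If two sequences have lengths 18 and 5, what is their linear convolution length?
Linear/full convolution length: m + n - 1 = 18 + 5 - 1 = 22

22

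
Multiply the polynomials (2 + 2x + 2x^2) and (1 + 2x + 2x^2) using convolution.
Ascending coefficients: a = [2, 2, 2], b = [1, 2, 2]. c[0] = 2×1 = 2; c[1] = 2×2 + 2×1 = 6; c[2] = 2×2 + 2×2 + 2×1 = 10; c[3] = 2×2 + 2×2 = 8; c[4] = 2×2 = 4. Result coefficients: [2, 6, 10, 8, 4] → 2 + 6x + 10x^2 + 8x^3 + 4x^4

2 + 6x + 10x^2 + 8x^3 + 4x^4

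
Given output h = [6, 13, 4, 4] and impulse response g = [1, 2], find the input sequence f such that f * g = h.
Deconvolve h=[6, 13, 4, 4] by g=[1, 2]. Since g[0]=1, solve forward: f[0] = h[0] / 1 = 6; f[1] = (h[1] - 6×2) / 1 = 1; f[2] = (h[2] - 1×2) / 1 = 2. So f = [6, 1, 2]. Check by forward convolution: h[0] = 6×1 = 6; h[1] = 6×2 + 1×1 = 13; h[2] = 1×2 + 2×1 = 4; h[3] = 2×2 = 4

[6, 1, 2]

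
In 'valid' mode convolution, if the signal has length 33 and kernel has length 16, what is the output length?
'Valid' mode counts only positions where the kernel fully overlaps the signal: m - n + 1 = 33 - 16 + 1 = 18

18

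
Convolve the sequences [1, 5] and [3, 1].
y[0] = 1×3 = 3; y[1] = 1×1 + 5×3 = 16; y[2] = 5×1 = 5

[3, 16, 5]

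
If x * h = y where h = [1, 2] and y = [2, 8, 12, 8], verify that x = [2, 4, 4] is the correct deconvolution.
Forward-compute [2, 4, 4] * [1, 2]: y[0] = 2×1 = 2; y[1] = 2×2 + 4×1 = 8; y[2] = 4×2 + 4×1 = 12; y[3] = 4×2 = 8 → [2, 8, 12, 8]. Matches given y = [2, 8, 12, 8], so verified.

Verified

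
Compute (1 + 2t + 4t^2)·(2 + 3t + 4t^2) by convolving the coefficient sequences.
Ascending coefficients: a = [1, 2, 4], b = [2, 3, 4]. c[0] = 1×2 = 2; c[1] = 1×3 + 2×2 = 7; c[2] = 1×4 + 2×3 + 4×2 = 18; c[3] = 2×4 + 4×3 = 20; c[4] = 4×4 = 16. Result coefficients: [2, 7, 18, 20, 16] → 2 + 7t + 18t^2 + 20t^3 + 16t^4

2 + 7t + 18t^2 + 20t^3 + 16t^4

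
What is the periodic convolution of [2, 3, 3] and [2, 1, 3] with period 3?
Use y[k] = Σ_j u[j]·v[(k-j) mod 3]. y[0] = 2×2 + 3×3 + 3×1 = 16; y[1] = 2×1 + 3×2 + 3×3 = 17; y[2] = 2×3 + 3×1 + 3×2 = 15. Result: [16, 17, 15]

[16, 17, 15]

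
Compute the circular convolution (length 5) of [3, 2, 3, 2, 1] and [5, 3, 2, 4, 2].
Use y[k] = Σ_j f[j]·g[(k-j) mod 5]. y[0] = 3×5 + 2×2 + 3×4 + 2×2 + 1×3 = 38; y[1] = 3×3 + 2×5 + 3×2 + 2×4 + 1×2 = 35; y[2] = 3×2 + 2×3 + 3×5 + 2×2 + 1×4 = 35; y[3] = 3×4 + 2×2 + 3×3 + 2×5 + 1×2 = 37; y[4] = 3×2 + 2×4 + 3×2 + 2×3 + 1×5 = 31. Result: [38, 35, 35, 37, 31]

[38, 35, 35, 37, 31]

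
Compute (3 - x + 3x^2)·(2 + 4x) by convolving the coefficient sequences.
Ascending coefficients: a = [3, -1, 3], b = [2, 4]. c[0] = 3×2 = 6; c[1] = 3×4 + -1×2 = 10; c[2] = -1×4 + 3×2 = 2; c[3] = 3×4 = 12. Result coefficients: [6, 10, 2, 12] → 6 + 10x + 2x^2 + 12x^3

6 + 10x + 2x^2 + 12x^3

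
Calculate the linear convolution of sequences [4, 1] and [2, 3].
y[0] = 4×2 = 8; y[1] = 4×3 + 1×2 = 14; y[2] = 1×3 = 3

[8, 14, 3]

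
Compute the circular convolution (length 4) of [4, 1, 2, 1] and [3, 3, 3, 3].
Use y[k] = Σ_j x[j]·h[(k-j) mod 4]. y[0] = 4×3 + 1×3 + 2×3 + 1×3 = 24; y[1] = 4×3 + 1×3 + 2×3 + 1×3 = 24; y[2] = 4×3 + 1×3 + 2×3 + 1×3 = 24; y[3] = 4×3 + 1×3 + 2×3 + 1×3 = 24. Result: [24, 24, 24, 24]

[24, 24, 24, 24]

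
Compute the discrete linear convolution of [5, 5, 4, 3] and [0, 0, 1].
y[0] = 5×0 = 0; y[1] = 5×0 + 5×0 = 0; y[2] = 5×1 + 5×0 + 4×0 = 5; y[3] = 5×1 + 4×0 + 3×0 = 5; y[4] = 4×1 + 3×0 = 4; y[5] = 3×1 = 3

[0, 0, 5, 5, 4, 3]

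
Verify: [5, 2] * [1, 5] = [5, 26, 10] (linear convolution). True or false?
Recompute linear convolution of [5, 2] and [1, 5]: y[0] = 5×1 = 5; y[1] = 5×5 + 2×1 = 27; y[2] = 2×5 = 10 → [5, 27, 10]. Compare to given [5, 26, 10]: they differ at index 1: given 26, correct 27, so answer: No

No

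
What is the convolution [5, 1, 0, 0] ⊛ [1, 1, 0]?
y[0] = 5×1 = 5; y[1] = 5×1 + 1×1 = 6; y[2] = 5×0 + 1×1 + 0×1 = 1; y[3] = 1×0 + 0×1 + 0×1 = 0; y[4] = 0×0 + 0×1 = 0; y[5] = 0×0 = 0

[5, 6, 1, 0, 0, 0]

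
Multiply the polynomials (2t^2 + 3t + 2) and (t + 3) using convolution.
Ascending coefficients: a = [2, 3, 2], b = [3, 1]. c[0] = 2×3 = 6; c[1] = 2×1 + 3×3 = 11; c[2] = 3×1 + 2×3 = 9; c[3] = 2×1 = 2. Result coefficients: [6, 11, 9, 2] → 2t^3 + 9t^2 + 11t + 6

2t^3 + 9t^2 + 11t + 6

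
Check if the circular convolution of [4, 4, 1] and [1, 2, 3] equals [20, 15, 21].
Recompute circular convolution of [4, 4, 1] and [1, 2, 3]: y[0] = 4×1 + 4×3 + 1×2 = 18; y[1] = 4×2 + 4×1 + 1×3 = 15; y[2] = 4×3 + 4×2 + 1×1 = 21 → [18, 15, 21]. Compare to given [20, 15, 21]: they differ at index 0: given 20, correct 18, so answer: No

No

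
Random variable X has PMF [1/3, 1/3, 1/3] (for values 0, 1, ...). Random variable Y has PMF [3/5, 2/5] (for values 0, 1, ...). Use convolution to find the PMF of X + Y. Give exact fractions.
P(X+Y=k) = Σ_i P(X=i)·P(Y=k-i) — a convolution of [1/3, 1/3, 1/3] and [3/5, 2/5]. P(X+Y=0) = (1/3)×(3/5) = 1/5; P(X+Y=1) = (1/3)×(2/5) + (1/3)×(3/5) = 2/15 + 1/5 = 1/3; P(X+Y=2) = (1/3)×(2/5) + (1/3)×(3/5) = 2/15 + 1/5 = 1/3; P(X+Y=3) = (1/3)×(2/5) = 2/15. PMF: [1/5, 1/3, 1/3, 2/15] (sums to 1 ✓)

[1/5, 1/3, 1/3, 2/15]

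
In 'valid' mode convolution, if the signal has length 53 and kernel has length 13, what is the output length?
'Valid' mode counts only positions where the kernel fully overlaps the signal: m - n + 1 = 53 - 13 + 1 = 41

41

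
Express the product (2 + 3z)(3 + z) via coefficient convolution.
Ascending coefficients: a = [2, 3], b = [3, 1]. c[0] = 2×3 = 6; c[1] = 2×1 + 3×3 = 11; c[2] = 3×1 = 3. Result coefficients: [6, 11, 3] → 6 + 11z + 3z^2

6 + 11z + 3z^2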